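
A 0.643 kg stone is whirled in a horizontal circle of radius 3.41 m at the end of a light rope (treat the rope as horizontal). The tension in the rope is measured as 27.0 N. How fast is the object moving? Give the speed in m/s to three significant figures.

12.0 m/s

T = m v²/r ⇒ v = √(T r / m) = √(27.0 × 3.41 / 0.643) = √143.2 = 11.97 m/s.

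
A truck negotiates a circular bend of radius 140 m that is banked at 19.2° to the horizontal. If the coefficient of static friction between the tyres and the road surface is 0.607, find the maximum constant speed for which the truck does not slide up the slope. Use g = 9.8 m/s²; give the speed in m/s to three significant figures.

At the maximum speed, friction acts down the slope at its limiting value f = μN. Radially (horizontal, toward centre): N sinθ + μN cosθ = mv²/r. Vertically: N cosθ − μN sinθ = mg.
Dividing: v² = r g (sinθ + μcosθ)/(cosθ − μsinθ).
sinθ + μcosθ = 0.3289 + 0.607×0.9444 = 0.9021; cosθ − μsinθ = 0.9444 − 0.607×0.3289 = 0.7448.
v² = 140 × 9.8 × 0.9021/0.7448 = 1662 m²/s², so v = 40.77 m/s.

40.8 m/s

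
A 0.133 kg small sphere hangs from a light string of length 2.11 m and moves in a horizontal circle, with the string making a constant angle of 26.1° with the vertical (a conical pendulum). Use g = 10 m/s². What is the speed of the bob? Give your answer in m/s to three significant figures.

2.13 m/s

The radius of the circle is r = L sinθ = 2.11 × sin 26.1° = 0.9283 m.
Horizontally T sinθ = mv²/r and vertically T cosθ = mg, so tanθ = v²/(rg).
v = √(r g tanθ) = √(0.9283 × 10.0 × 0.4899) = √4.548 = 2.132 m/s.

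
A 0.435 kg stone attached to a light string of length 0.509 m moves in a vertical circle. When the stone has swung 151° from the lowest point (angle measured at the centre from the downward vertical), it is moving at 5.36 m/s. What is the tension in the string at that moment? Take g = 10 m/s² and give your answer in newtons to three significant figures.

20.7 N

Take the radial direction toward the centre of the circle as positive. The component of the weight along the string toward the centre is −mg cos φ (φ measured from the bottom), so Newton's second law along the string gives T − mg cos φ = m v²/r.
cos 151° = -0.8746, so T = m(v²/r + g cos φ) = 0.435 × ((5.36)²/0.509 + 10.0 × -0.8746) = 0.435 × (56.44 + (-8.746)) = 0.435 × 47.70 = 20.75 N.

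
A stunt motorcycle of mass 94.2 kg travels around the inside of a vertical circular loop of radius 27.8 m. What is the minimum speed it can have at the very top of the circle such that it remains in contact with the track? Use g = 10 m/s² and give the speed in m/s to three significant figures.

16.7 m/s

At the highest point the centre is directly below, so both the weight and N act inward: N + mg = mv²/r.
At minimum speed N → 0, so mg = mv_min²/r ⇒ v_min = √(g r) = √(10.0 × 27.8) = 16.67 m/s.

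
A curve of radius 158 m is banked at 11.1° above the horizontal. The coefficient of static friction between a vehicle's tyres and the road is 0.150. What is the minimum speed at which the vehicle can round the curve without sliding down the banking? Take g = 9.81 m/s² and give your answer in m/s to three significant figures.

At the minimum speed, friction acts up the slope at its limiting value f = μN. Radially (horizontal, toward centre): N sinθ − μN cosθ = mv²/r. Vertically: N cosθ + μN sinθ = mg.
Dividing: v² = r g (sinθ − μcosθ)/(cosθ + μsinθ).
sinθ − μcosθ = 0.1925 − 0.150×0.9813 = 0.04533; cosθ + μsinθ = 0.9813 + 0.150×0.1925 = 1.010.
v² = 158 × 9.81 × 0.04533/1.010 = 69.55 m²/s², so v = 8.340 m/s.

8.34 m/s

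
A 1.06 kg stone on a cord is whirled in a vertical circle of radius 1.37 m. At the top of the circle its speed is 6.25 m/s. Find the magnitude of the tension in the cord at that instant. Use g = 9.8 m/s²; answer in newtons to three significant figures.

19.8 N

At the top, both T and the weight mg point inward (toward the centre), so T + mg = mv²/r.
T = m(v²/r − g) = 1.06 × ((6.25)²/1.37 − 9.8) = 1.06 × (28.51 − 9.8) = 1.06 × 18.71 = 19.84 N.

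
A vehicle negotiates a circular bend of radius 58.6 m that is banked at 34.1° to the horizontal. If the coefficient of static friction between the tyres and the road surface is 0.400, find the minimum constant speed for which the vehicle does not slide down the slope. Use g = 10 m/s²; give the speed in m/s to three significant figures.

At the minimum speed, friction acts up the slope at its limiting value f = μN. Radially (horizontal, toward centre): N sinθ − μN cosθ = mv²/r. Vertically: N cosθ + μN sinθ = mg.
Dividing: v² = r g (sinθ − μcosθ)/(cosθ + μsinθ).
sinθ − μcosθ = 0.5606 − 0.400×0.8281 = 0.2294; cosθ + μsinθ = 0.8281 + 0.400×0.5606 = 1.052.
v² = 58.6 × 10.0 × 0.2294/1.052 = 127.8 m²/s², so v = 11.30 m/s.

11.3 m/s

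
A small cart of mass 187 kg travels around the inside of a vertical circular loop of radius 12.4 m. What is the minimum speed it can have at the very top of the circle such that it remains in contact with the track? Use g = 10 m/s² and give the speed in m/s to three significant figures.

11.1 m/s

At the top, both weight mg and N point toward the centre: N + mg = mv²/r.
At minimum speed N → 0, so mg = mv_min²/r ⇒ v_min = √(g r) = √(10.0 × 12.4) = 11.14 m/s.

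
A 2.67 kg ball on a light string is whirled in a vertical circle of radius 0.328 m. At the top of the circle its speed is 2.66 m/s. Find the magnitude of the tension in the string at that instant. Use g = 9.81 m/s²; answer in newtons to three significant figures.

31.4 N

At the top, both T and the weight mg point inward (toward the centre), so T + mg = mv²/r.
T = m(v²/r − g) = 2.67 × ((2.66)²/0.328 − 9.81) = 2.67 × (21.57 − 9.81) = 2.67 × 11.76 = 31.40 N.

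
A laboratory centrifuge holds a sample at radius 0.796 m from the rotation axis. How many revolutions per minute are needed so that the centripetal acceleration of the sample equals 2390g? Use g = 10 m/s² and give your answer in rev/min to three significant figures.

1650 rev/min

Require ω²r = 2390g, so ω = √(2390 × 10.0/0.796) = 173.3 rad/s.
In rev/min: ω × 60/(2π) = 173.3 × 60/(2π) = 1655 rev/min.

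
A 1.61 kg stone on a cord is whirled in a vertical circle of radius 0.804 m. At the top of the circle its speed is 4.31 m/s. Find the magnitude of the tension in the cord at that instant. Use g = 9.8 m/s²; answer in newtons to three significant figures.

21.4 N

At the top, both T and the weight mg point inward (toward the centre), so T + mg = mv²/r.
T = m(v²/r − g) = 1.61 × ((4.31)²/0.804 − 9.8) = 1.61 × (23.10 − 9.8) = 1.61 × 13.30 = 21.42 N.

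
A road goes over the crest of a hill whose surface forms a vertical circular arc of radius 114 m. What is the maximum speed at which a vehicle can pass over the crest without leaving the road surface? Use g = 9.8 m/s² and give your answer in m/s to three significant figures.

At the crest the centre of the circle is below the vehicle, so the net downward (centripetal) force is mg − N = mv²/r.
The vehicle leaves the road when N → 0, giving v_max = √(g r) = √(9.8 × 114) = 33.42 m/s.

33.4 m/s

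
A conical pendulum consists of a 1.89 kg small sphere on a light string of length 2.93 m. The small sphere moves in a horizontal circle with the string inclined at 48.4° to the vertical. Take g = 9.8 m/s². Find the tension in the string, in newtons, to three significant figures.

27.9 N

Vertically the bob has no acceleration, so T cosθ = mg.
T = mg/cosθ = 1.89 × 9.8 / cos 48.4° = 18.52/0.6639 = 27.90 N.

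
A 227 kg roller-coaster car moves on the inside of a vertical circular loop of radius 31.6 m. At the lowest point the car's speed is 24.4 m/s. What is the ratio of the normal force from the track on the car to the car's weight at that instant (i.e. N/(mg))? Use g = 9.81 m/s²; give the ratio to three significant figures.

2.92

At the bottom, N − mg = mv²/r, so N = m(v²/r + g) and N/(mg) = v²/(rg) + 1 = (24.4)²/(31.6 × 9.81) + 1 = 1.921 + 1 = 2.921.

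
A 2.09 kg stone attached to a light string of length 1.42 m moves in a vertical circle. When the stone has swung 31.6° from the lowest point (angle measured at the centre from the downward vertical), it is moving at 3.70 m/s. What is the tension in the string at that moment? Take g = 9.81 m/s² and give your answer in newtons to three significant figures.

37.6 N

Take the radial direction toward the centre of the circle as positive. The component of the weight along the string toward the centre is −mg cos φ (φ measured from the bottom), so Newton's second law along the string gives T − mg cos φ = m v²/r.
cos 31.6° = 0.8517, so T = m(v²/r + g cos φ) = 2.09 × ((3.70)²/1.42 + 9.81 × 0.8517) = 2.09 × (9.641 + (8.355)) = 2.09 × 18.00 = 37.61 N.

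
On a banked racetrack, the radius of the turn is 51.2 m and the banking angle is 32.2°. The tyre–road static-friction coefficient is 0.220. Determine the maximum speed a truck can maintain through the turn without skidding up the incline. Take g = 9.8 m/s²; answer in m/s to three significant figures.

At the maximum speed, friction acts down the slope at its limiting value f = μN. Radially (horizontal, toward centre): N sinθ + μN cosθ = mv²/r. Vertically: N cosθ − μN sinθ = mg.
Dividing: v² = r g (sinθ + μcosθ)/(cosθ − μsinθ).
sinθ + μcosθ = 0.5329 + 0.220×0.8462 = 0.7190; cosθ − μsinθ = 0.8462 − 0.220×0.5329 = 0.7290.
v² = 51.2 × 9.8 × 0.7190/0.7290 = 494.9 m²/s², so v = 22.25 m/s.

22.2 m/s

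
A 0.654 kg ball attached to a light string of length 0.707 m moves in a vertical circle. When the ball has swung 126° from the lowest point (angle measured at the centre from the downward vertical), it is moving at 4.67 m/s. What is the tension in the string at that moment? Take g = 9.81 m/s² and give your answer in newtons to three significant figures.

16.4 N

Take the radial direction toward the centre of the circle as positive. The component of the weight along the string toward the centre is −mg cos φ (φ measured from the bottom), so Newton's second law along the string gives T − mg cos φ = m v²/r.
cos 126° = -0.5878, so T = m(v²/r + g cos φ) = 0.654 × ((4.67)²/0.707 + 9.81 × -0.5878) = 0.654 × (30.85 + (-5.766)) = 0.654 × 25.08 = 16.40 N.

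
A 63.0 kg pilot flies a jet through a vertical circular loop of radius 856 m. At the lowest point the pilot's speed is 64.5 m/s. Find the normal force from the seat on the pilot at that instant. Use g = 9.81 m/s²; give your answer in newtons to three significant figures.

924 N

At the lowest point, N points up (toward the centre) and the weight mg points down (away from the centre), so the net inward force is N − mg = mv²/r.
N = m(v²/r + g) = 63.0 × ((64.5)²/856 + 9.81) = 63.0 × (4.860 + 9.81) = 63.0 × 14.67 = 924.2 N.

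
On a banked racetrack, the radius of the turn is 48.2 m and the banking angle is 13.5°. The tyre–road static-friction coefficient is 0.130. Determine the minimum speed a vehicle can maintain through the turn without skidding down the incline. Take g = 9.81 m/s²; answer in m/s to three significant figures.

At the minimum speed, friction acts up the slope at its limiting value f = μN. Radially (horizontal, toward centre): N sinθ − μN cosθ = mv²/r. Vertically: N cosθ + μN sinθ = mg.
Dividing: v² = r g (sinθ − μcosθ)/(cosθ + μsinθ).
sinθ − μcosθ = 0.2334 − 0.130×0.9724 = 0.1070; cosθ + μsinθ = 0.9724 + 0.130×0.2334 = 1.003.
v² = 48.2 × 9.81 × 0.1070/1.003 = 50.47 m²/s², so v = 7.105 m/s.

7.10 m/s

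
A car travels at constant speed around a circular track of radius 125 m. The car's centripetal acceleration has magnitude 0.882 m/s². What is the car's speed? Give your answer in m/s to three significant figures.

a_c = v²/r ⇒ v = √(a_c · r) = √(0.882 × 125) = √110.2 = 10.50 m/s.

10.5 m/s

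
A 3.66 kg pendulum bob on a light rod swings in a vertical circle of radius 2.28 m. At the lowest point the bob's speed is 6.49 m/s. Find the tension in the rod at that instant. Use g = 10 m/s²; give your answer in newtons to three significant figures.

At the lowest point, T points up (toward the centre) and the weight mg points down (away from the centre), so the net inward force is T − mg = mv²/r.
T = m(v²/r + g) = 3.66 × ((6.49)²/2.28 + 10.0) = 3.66 × (18.47 + 10.0) = 3.66 × 28.47 = 104.2 N.

104 N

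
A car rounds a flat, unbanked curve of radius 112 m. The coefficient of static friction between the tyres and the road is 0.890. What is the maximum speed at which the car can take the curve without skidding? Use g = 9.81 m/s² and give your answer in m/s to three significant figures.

The only inward force on a level bend is static friction, so at the limit f_s = μ_s N = μ_s m g = m v²/r.
Mass cancels: v_max = √(μ_s g r) = √(0.890 × 9.81 × 112) = √977.9 = 31.27 m/s.

31.3 m/s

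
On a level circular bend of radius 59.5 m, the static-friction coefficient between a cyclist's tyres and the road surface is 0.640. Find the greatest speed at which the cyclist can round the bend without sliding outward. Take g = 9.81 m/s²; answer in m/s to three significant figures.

On a flat curve, static friction is the only horizontal force, so it must supply the full centripetal force: μ_s m g = m v²/r.
Mass cancels: v_max = √(μ_s g r) = √(0.640 × 9.81 × 59.5) = √373.6 = 19.33 m/s.

19.3 m/s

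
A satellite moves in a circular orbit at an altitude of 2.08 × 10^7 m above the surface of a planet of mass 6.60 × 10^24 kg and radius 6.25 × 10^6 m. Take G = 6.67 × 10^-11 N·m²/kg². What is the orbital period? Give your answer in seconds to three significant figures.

r = R + h = 6.25 × 10^6 + 2.08 × 10^7 = 2.705 × 10^7 m. Gravity provides the centripetal force: G M m / r² = m v² / r ⇒ v = √(GM/r) = 4034 m/s.
T = 2πr/v = 2π × 2.705 × 10^7 / 4034 = 42130 s.

42100 s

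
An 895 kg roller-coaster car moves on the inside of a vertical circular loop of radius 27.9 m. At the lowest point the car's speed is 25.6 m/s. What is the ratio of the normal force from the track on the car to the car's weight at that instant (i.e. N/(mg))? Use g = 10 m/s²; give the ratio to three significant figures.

3.35

At the bottom, N − mg = mv²/r, so N = m(v²/r + g) and N/(mg) = v²/(rg) + 1 = (25.6)²/(27.9 × 10.0) + 1 = 2.349 + 1 = 3.349.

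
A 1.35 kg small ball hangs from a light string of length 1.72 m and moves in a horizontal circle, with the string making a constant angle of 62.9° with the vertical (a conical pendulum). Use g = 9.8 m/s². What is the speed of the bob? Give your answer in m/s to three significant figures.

The radius of the circle is r = L sinθ = 1.72 × sin 62.9° = 1.531 m.
Horizontally T sinθ = mv²/r and vertically T cosθ = mg, so tanθ = v²/(rg).
v = √(r g tanθ) = √(1.531 × 9.8 × 1.954) = √29.32 = 5.415 m/s.

5.42 m/s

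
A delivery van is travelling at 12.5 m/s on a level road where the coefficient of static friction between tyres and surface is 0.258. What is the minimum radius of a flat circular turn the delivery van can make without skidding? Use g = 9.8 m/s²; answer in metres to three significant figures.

At the limit, μ_s m g = m v²/r, so r_min = v²/(μ_s g) = (12.5)²/(0.258 × 9.8) = 156.2/2.528 = 61.80 m.

61.8 m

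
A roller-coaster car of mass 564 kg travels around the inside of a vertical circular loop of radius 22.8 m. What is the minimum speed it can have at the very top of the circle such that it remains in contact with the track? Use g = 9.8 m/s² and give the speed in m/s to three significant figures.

14.9 m/s

At the top, both weight mg and N point toward the centre: N + mg = mv²/r.
At minimum speed N → 0, so mg = mv_min²/r ⇒ v_min = √(g r) = √(9.8 × 22.8) = 14.95 m/s.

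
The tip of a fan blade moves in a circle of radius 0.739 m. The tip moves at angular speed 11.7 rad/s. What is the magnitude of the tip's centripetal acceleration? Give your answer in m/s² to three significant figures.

101 m/s²

v = ωr = 11.7 × 0.739 = 8.646 m/s.
a_c = v²/r = (8.646)²/0.739 = 74.76/0.739 = 101.2 m/s².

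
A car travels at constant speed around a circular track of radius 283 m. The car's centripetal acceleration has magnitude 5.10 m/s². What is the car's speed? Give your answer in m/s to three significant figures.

a_c = v²/r ⇒ v = √(a_c · r) = √(5.10 × 283) = √1443 = 37.99 m/s.

38.0 m/s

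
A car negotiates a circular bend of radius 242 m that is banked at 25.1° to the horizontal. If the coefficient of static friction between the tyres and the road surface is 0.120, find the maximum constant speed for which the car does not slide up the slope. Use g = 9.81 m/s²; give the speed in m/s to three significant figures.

38.5 m/s

At the maximum speed, friction acts down the slope at its limiting value f = μN. Radially (horizontal, toward centre): N sinθ + μN cosθ = mv²/r. Vertically: N cosθ − μN sinθ = mg.
Dividing: v² = r g (sinθ + μcosθ)/(cosθ − μsinθ).
sinθ + μcosθ = 0.4242 + 0.120×0.9056 = 0.5329; cosθ − μsinθ = 0.9056 − 0.120×0.4242 = 0.8547.
v² = 242 × 9.81 × 0.5329/0.8547 = 1480 m²/s², so v = 38.47 m/s.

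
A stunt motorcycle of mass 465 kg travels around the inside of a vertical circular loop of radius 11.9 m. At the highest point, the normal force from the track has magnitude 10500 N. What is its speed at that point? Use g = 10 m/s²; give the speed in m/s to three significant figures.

At the top, N + mg = mv²/r, so v = √(r(N/m + g)) = √(11.9 × (10500/465 + 10.0)) = √(11.9 × 32.58) = √387.7 = 19.69 m/s.

19.7 m/s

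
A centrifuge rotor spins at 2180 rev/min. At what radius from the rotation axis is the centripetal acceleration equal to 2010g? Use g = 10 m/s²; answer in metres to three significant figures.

0.386 m

ω = 2180 rev/min × 2π/60 = 228.3 rad/s.
a_c = ω²r = 2010g ⇒ r = 2010 × 10.0 / (228.3)² = 20100/52120 = 0.3857 m.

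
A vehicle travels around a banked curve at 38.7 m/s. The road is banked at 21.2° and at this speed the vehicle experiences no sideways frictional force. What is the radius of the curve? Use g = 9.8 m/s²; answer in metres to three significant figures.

394 m

Frictionless banking: tanθ = v²/(rg), so r = v²/(g tanθ).
r = (38.7)²/(9.8 × tan 21.2°) = 1498/(9.8 × 0.3879) = 1498/3.801 = 394.0 m.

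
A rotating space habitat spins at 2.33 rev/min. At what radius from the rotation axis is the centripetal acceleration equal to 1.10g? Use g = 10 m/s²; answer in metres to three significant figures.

185 m

ω = 2.33 rev/min × 2π/60 = 0.2440 rad/s.
a_c = ω²r = 1.10g ⇒ r = 1.10 × 10.0 / (0.2440)² = 11.00/0.05953 = 184.8 m.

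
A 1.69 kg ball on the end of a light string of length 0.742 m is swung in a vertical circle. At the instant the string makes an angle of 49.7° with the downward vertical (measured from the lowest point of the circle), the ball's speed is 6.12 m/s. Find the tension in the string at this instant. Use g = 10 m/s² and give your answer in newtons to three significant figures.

Take the radial direction toward the centre of the circle as positive. The component of the weight along the string toward the centre is −mg cos φ (φ measured from the bottom), so Newton's second law along the string gives T − mg cos φ = m v²/r.
cos 49.7° = 0.6468, so T = m(v²/r + g cos φ) = 1.69 × ((6.12)²/0.742 + 10.0 × 0.6468) = 1.69 × (50.48 + (6.468)) = 1.69 × 56.95 = 96.24 N.

96.2 N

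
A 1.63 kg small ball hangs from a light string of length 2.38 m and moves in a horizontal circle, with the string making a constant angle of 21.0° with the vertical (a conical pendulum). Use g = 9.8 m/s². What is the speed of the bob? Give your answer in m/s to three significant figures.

The radius of the circle is r = L sinθ = 2.38 × sin 21.0° = 0.8529 m.
Horizontally T sinθ = mv²/r and vertically T cosθ = mg, so tanθ = v²/(rg).
v = √(r g tanθ) = √(0.8529 × 9.8 × 0.3839) = √3.209 = 1.791 m/s.

1.79 m/s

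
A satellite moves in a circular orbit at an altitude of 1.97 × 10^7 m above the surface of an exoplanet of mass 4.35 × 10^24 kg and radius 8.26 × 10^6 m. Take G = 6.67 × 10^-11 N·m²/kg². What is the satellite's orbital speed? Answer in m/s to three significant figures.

3220 m/s

Orbital radius r = R + h = 8.26 × 10^6 + 1.97 × 10^7 = 2.796 × 10^7 m.
Gravity supplies the centripetal force: G M m / r² = m v² / r, so v = √(GM/r).
v = √(6.67 × 10^-11 × 4.35 × 10^24 / 2.796 × 10^7) = √(1.038 × 10^7) = 3221 m/s.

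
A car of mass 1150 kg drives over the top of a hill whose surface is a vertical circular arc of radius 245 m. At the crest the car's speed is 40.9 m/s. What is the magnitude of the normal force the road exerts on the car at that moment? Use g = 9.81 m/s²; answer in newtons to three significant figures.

At the crest the centripetal acceleration points downward (toward the centre of the arc), so mg − N = mv²/r.
N = m(g − v²/r) = 1150 × (9.81 − (40.9)²/245) = 1150 × (9.81 − 6.828) = 1150 × 2.982 = 3430 N.

3430 N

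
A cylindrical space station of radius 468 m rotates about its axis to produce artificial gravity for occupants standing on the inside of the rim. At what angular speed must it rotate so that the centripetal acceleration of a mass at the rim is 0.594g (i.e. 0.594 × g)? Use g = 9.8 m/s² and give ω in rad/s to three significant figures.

Centripetal acceleration a_c = ω²r. Setting ω²r = 0.594g:
ω = √(0.594g / r) = √(0.594 × 9.8 / 468) = √0.01244 = 0.1115 rad/s.

0.112 rad/s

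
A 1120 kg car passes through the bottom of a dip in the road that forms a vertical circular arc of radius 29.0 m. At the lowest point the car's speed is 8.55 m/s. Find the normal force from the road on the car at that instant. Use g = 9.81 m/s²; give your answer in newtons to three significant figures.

13800 N

At the lowest point, N points up (toward the centre) and the weight mg points down (away from the centre), so the net inward force is N − mg = mv²/r.
N = m(v²/r + g) = 1120 × ((8.55)²/29.0 + 9.81) = 1120 × (2.521 + 9.81) = 1120 × 12.33 = 13810 N.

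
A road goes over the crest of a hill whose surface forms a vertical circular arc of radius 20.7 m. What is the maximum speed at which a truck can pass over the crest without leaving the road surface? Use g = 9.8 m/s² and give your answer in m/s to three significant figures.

At the crest the centre of the circle is below the truck, so the net downward (centripetal) force is mg − N = mv²/r.
The truck leaves the road when N → 0, giving v_max = √(g r) = √(9.8 × 20.7) = 14.24 m/s.

14.2 m/s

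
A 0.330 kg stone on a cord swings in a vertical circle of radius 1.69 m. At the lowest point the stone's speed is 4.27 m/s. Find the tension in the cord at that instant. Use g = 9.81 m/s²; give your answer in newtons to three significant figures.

6.80 N

At the lowest point, T points up (toward the centre) and the weight mg points down (away from the centre), so the net inward force is T − mg = mv²/r.
T = m(v²/r + g) = 0.330 × ((4.27)²/1.69 + 9.81) = 0.330 × (10.79 + 9.81) = 0.330 × 20.60 = 6.798 N.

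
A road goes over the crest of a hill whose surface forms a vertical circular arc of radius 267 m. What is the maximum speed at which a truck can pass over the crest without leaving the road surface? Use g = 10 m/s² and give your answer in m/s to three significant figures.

51.7 m/s

At the crest the centre of the circle is below the truck, so the net downward (centripetal) force is mg − N = mv²/r.
The truck leaves the road when N → 0, giving v_max = √(g r) = √(10.0 × 267) = 51.67 m/s.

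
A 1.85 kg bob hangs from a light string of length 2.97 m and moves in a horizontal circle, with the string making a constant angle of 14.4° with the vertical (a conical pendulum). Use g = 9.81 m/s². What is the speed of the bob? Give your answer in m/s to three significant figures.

1.36 m/s

The radius of the circle is r = L sinθ = 2.97 × sin 14.4° = 0.7386 m.
Horizontally T sinθ = mv²/r and vertically T cosθ = mg, so tanθ = v²/(rg).
v = √(r g tanθ) = √(0.7386 × 9.81 × 0.2568) = √1.860 = 1.364 m/s.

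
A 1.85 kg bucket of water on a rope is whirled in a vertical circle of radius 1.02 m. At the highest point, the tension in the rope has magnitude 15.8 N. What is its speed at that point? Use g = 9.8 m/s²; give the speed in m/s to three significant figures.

At the top, T + mg = mv²/r, so v = √(r(T/m + g)) = √(1.02 × (15.8/1.85 + 9.8)) = √(1.02 × 18.34) = √18.71 = 4.325 m/s.

4.33 m/s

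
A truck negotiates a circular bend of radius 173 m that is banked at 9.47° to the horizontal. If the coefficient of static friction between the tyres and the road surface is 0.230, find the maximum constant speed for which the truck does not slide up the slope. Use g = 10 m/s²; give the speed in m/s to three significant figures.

At the maximum speed, friction acts down the slope at its limiting value f = μN. Radially (horizontal, toward centre): N sinθ + μN cosθ = mv²/r. Vertically: N cosθ − μN sinθ = mg.
Dividing: v² = r g (sinθ + μcosθ)/(cosθ − μsinθ).
sinθ + μcosθ = 0.1645 + 0.230×0.9864 = 0.3914; cosθ − μsinθ = 0.9864 − 0.230×0.1645 = 0.9485.
v² = 173 × 10.0 × 0.3914/0.9485 = 713.9 m²/s², so v = 26.72 m/s.

26.7 m/s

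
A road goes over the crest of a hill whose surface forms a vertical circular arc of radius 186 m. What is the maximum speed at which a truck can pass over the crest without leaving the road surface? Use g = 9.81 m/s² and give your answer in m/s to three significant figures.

42.7 m/s

At the crest the centre of the circle is below the truck, so the net downward (centripetal) force is mg − N = mv²/r.
The truck leaves the road when N → 0, giving v_max = √(g r) = √(9.81 × 186) = 42.72 m/s.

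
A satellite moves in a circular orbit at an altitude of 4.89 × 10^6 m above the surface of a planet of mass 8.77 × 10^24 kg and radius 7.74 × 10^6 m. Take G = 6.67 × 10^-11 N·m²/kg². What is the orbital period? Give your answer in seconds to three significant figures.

r = R + h = 7.74 × 10^6 + 4.89 × 10^6 = 1.263 × 10^7 m. Gravity provides the centripetal force: G M m / r² = m v² / r ⇒ v = √(GM/r) = 6806 m/s.
T = 2πr/v = 2π × 1.263 × 10^7 / 6806 = 11660 s.

11700 s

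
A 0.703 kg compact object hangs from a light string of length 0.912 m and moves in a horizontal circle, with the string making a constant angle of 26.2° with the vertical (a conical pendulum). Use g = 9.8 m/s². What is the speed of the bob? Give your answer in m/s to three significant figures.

1.39 m/s

The radius of the circle is r = L sinθ = 0.912 × sin 26.2° = 0.4027 m.
Horizontally T sinθ = mv²/r and vertically T cosθ = mg, so tanθ = v²/(rg).
v = √(r g tanθ) = √(0.4027 × 9.8 × 0.4921) = √1.942 = 1.393 m/s.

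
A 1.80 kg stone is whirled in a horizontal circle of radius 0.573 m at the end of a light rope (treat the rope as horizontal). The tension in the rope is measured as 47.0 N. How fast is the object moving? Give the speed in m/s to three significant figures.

T = m v²/r ⇒ v = √(T r / m) = √(47.0 × 0.573 / 1.80) = √14.96 = 3.868 m/s.

3.87 m/s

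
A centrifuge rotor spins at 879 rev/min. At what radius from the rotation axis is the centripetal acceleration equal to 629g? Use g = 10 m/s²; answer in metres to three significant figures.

0.742 m

ω = 879 rev/min × 2π/60 = 92.05 rad/s.
a_c = ω²r = 629g ⇒ r = 629 × 10.0 / (92.05)² = 6290/8473 = 0.7424 m.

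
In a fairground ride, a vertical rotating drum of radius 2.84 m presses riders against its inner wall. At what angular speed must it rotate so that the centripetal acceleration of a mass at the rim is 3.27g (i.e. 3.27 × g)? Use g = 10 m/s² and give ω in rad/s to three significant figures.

Centripetal acceleration a_c = ω²r. Setting ω²r = 3.27g:
ω = √(3.27g / r) = √(3.27 × 10.0 / 2.84) = √11.51 = 3.393 rad/s.

3.39 rad/s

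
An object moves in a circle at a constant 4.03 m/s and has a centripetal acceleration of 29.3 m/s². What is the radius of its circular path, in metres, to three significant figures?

0.554 m

a_c = v²/r ⇒ r = v²/a_c = (4.03)²/29.3 = 16.24/29.3 = 0.5543 m.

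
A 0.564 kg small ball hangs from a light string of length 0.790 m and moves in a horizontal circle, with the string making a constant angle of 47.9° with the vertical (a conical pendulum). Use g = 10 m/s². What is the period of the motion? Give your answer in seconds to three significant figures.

r = L sinθ = 0.5862 m. From T sinθ = mω²r and T cosθ = mg: tanθ = ω²r/g, so ω² = g tanθ / r = g/(L cosθ).
ω = √(g/(L cosθ)) = √(10.0/(0.790 × 0.6704)) = √18.88 = 4.345 rad/s.
Period = 2π/ω = 1.446 s.

1.45 s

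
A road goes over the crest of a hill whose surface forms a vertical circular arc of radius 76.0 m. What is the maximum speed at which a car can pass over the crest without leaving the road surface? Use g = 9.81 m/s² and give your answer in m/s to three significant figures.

At the crest the centre of the circle is below the car, so the net downward (centripetal) force is mg − N = mv²/r.
The car leaves the road when N → 0, giving v_max = √(g r) = √(9.81 × 76.0) = 27.30 m/s.

27.3 m/s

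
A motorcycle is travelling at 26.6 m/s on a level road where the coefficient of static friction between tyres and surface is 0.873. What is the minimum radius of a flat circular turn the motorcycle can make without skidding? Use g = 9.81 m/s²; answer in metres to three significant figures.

At the limit, μ_s m g = m v²/r, so r_min = v²/(μ_s g) = (26.6)²/(0.873 × 9.81) = 707.6/8.564 = 82.62 m.

82.6 m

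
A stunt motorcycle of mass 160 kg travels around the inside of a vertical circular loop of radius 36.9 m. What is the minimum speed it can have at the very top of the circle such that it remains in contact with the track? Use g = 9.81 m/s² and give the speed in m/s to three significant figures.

At the highest point the centre is directly below, so both the weight and N act inward: N + mg = mv²/r.
At minimum speed N → 0, so mg = mv_min²/r ⇒ v_min = √(g r) = √(9.81 × 36.9) = 19.03 m/s.

19.0 m/s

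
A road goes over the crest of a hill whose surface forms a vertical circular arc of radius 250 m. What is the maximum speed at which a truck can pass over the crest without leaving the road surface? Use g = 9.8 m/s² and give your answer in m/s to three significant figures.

At the crest the centre of the circle is below the truck, so the net downward (centripetal) force is mg − N = mv²/r.
The truck leaves the road when N → 0, giving v_max = √(g r) = √(9.8 × 250) = 49.50 m/s.

49.5 m/s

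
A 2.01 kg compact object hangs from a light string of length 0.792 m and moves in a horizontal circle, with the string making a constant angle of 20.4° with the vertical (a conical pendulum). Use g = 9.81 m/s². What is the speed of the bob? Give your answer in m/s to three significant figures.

The radius of the circle is r = L sinθ = 0.792 × sin 20.4° = 0.2761 m.
Horizontally T sinθ = mv²/r and vertically T cosθ = mg, so tanθ = v²/(rg).
v = √(r g tanθ) = √(0.2761 × 9.81 × 0.3719) = √1.007 = 1.004 m/s.

1.00 m/s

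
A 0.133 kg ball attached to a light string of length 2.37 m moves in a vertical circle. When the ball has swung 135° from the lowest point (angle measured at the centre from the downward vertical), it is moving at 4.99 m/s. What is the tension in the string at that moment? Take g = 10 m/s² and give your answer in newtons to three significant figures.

0.457 N

Take the radial direction toward the centre of the circle as positive. The component of the weight along the string toward the centre is −mg cos φ (φ measured from the bottom), so Newton's second law along the string gives T − mg cos φ = m v²/r.
cos 135° = -0.7071, so T = m(v²/r + g cos φ) = 0.133 × ((4.99)²/2.37 + 10.0 × -0.7071) = 0.133 × (10.51 + (-7.071)) = 0.133 × 3.435 = 0.4569 N.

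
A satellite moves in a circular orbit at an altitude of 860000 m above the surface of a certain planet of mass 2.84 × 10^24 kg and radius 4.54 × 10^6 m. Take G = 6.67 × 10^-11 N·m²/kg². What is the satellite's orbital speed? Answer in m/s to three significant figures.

5920 m/s

Orbital radius r = R + h = 4.54 × 10^6 + 860000 = 5.400 × 10^6 m.
Gravity supplies the centripetal force: G M m / r² = m v² / r, so v = √(GM/r).
v = √(6.67 × 10^-11 × 2.84 × 10^24 / 5.400 × 10^6) = √(3.508 × 10^7) = 5923 m/s.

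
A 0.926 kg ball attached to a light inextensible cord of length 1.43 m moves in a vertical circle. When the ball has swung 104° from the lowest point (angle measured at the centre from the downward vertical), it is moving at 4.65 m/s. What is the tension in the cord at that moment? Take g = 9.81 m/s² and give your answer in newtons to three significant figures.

Take the radial direction toward the centre of the circle as positive. The component of the weight along the string toward the centre is −mg cos φ (φ measured from the bottom), so Newton's second law along the string gives T − mg cos φ = m v²/r.
cos 104° = -0.2419, so T = m(v²/r + g cos φ) = 0.926 × ((4.65)²/1.43 + 9.81 × -0.2419) = 0.926 × (15.12 + (-2.373)) = 0.926 × 12.75 = 11.80 N.

11.8 N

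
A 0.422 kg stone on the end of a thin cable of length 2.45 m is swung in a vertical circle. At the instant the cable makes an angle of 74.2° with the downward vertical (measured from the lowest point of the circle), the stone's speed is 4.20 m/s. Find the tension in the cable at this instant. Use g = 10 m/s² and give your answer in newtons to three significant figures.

4.19 N

Take the radial direction toward the centre of the circle as positive. The component of the weight along the string toward the centre is −mg cos φ (φ measured from the bottom), so Newton's second law along the string gives T − mg cos φ = m v²/r.
cos 74.2° = 0.2723, so T = m(v²/r + g cos φ) = 0.422 × ((4.20)²/2.45 + 10.0 × 0.2723) = 0.422 × (7.200 + (2.723)) = 0.422 × 9.923 = 4.187 N.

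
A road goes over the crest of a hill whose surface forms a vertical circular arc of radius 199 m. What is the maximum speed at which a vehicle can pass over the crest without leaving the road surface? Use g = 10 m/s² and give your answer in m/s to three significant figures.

At the crest the centre of the circle is below the vehicle, so the net downward (centripetal) force is mg − N = mv²/r.
The vehicle leaves the road when N → 0, giving v_max = √(g r) = √(10.0 × 199) = 44.61 m/s.

44.6 m/s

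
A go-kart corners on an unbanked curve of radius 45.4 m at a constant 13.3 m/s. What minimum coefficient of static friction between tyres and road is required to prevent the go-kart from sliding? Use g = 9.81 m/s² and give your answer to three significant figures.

0.397

Friction provides the centripetal force: μ_s m g = m v²/r, so μ_s = v²/(g r) = (13.30)²/(9.81 × 45.4) = 176.9/445.4 = 0.3972.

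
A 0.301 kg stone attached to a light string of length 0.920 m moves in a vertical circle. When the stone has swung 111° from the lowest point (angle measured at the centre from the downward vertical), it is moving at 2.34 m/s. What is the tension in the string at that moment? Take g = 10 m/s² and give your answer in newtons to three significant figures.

0.713 N

Take the radial direction toward the centre of the circle as positive. The component of the weight along the string toward the centre is −mg cos φ (φ measured from the bottom), so Newton's second law along the string gives T − mg cos φ = m v²/r.
cos 111° = -0.3584, so T = m(v²/r + g cos φ) = 0.301 × ((2.34)²/0.920 + 10.0 × -0.3584) = 0.301 × (5.952 + (-3.584)) = 0.301 × 2.368 = 0.7128 N.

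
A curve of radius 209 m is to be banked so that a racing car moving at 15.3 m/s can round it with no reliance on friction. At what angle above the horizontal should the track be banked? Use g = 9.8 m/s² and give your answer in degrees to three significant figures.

For a frictionless banked turn: horizontally N sinθ = mv²/r and vertically N cosθ = mg.
Dividing: tanθ = v²/(r g) = (15.3)²/(209 × 9.8) = 234.1/2048 = 0.1143.
θ = arctan(0.1143) = 6.520°.

6.52°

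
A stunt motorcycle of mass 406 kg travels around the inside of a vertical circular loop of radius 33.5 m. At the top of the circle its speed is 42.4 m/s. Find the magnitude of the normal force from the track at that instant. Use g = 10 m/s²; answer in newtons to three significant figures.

17700 N

At the top, both N and the weight mg point inward (toward the centre), so N + mg = mv²/r.
N = m(v²/r − g) = 406 × ((42.4)²/33.5 − 10.0) = 406 × (53.66 − 10.0) = 406 × 43.66 = 17730 N.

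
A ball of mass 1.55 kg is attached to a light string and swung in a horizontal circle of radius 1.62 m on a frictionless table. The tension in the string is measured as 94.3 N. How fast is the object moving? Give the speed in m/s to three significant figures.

9.93 m/s

T = m v²/r ⇒ v = √(T r / m) = √(94.3 × 1.62 / 1.55) = √98.56 = 9.928 m/s.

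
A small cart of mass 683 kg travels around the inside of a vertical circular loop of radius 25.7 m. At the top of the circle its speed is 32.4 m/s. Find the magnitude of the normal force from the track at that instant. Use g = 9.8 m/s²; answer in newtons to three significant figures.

21200 N

At the top, both N and the weight mg point inward (toward the centre), so N + mg = mv²/r.
N = m(v²/r − g) = 683 × ((32.4)²/25.7 − 9.8) = 683 × (40.85 − 9.8) = 683 × 31.05 = 21200 N.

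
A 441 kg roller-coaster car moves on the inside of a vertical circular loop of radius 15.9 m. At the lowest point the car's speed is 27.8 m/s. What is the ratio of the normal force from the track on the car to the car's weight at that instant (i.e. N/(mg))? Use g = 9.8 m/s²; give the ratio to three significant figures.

At the bottom, N − mg = mv²/r, so N = m(v²/r + g) and N/(mg) = v²/(rg) + 1 = (27.8)²/(15.9 × 9.8) + 1 = 4.960 + 1 = 5.960.

5.96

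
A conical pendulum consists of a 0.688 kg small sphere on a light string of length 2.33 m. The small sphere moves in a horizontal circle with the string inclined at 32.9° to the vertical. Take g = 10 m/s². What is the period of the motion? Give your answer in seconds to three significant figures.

2.78 s

r = L sinθ = 1.266 m. From T sinθ = mω²r and T cosθ = mg: tanθ = ω²r/g, so ω² = g tanθ / r = g/(L cosθ).
ω = √(g/(L cosθ)) = √(10.0/(2.33 × 0.8396)) = √5.112 = 2.261 rad/s.
Period = 2π/ω = 2.779 s.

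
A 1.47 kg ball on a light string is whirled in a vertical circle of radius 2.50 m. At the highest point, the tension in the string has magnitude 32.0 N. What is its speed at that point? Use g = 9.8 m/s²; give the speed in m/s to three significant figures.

At the top, T + mg = mv²/r, so v = √(r(T/m + g)) = √(2.50 × (32.0/1.47 + 9.8)) = √(2.50 × 31.57) = √78.92 = 8.884 m/s.

8.88 m/s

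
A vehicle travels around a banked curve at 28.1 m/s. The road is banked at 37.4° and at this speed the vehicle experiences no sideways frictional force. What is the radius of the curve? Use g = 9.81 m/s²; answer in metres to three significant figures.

105 m

Frictionless banking: tanθ = v²/(rg), so r = v²/(g tanθ).
r = (28.1)²/(9.81 × tan 37.4°) = 789.6/(9.81 × 0.7646) = 789.6/7.500 = 105.3 m.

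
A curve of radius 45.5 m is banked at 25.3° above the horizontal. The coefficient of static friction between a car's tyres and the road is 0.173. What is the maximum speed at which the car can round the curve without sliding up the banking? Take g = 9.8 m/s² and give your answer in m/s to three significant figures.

At the maximum speed, friction acts down the slope at its limiting value f = μN. Radially (horizontal, toward centre): N sinθ + μN cosθ = mv²/r. Vertically: N cosθ − μN sinθ = mg.
Dividing: v² = r g (sinθ + μcosθ)/(cosθ − μsinθ).
sinθ + μcosθ = 0.4274 + 0.173×0.9041 = 0.5838; cosθ − μsinθ = 0.9041 − 0.173×0.4274 = 0.8301.
v² = 45.5 × 9.8 × 0.5838/0.8301 = 313.6 m²/s², so v = 17.71 m/s.

17.7 m/s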